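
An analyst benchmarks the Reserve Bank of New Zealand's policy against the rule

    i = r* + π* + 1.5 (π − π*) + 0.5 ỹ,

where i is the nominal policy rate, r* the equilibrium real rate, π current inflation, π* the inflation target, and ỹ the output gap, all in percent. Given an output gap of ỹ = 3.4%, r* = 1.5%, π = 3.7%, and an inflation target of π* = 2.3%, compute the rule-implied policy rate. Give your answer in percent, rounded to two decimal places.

i = 1.5 + 2.3 + 1.5 × (3.7 − 2.3) + 0.5 × 3.4
   = 1.5 + 2.3 + 2.1 + 1.7 = 7.60

7.60%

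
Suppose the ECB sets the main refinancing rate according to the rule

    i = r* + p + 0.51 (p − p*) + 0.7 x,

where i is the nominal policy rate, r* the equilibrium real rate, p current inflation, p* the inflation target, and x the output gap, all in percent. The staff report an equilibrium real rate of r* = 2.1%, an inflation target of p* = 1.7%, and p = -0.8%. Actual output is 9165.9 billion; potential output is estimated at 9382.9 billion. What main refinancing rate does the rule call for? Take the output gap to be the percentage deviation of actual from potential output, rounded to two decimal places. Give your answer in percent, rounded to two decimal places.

Output gap = 100 × (9165.9 − 9382.9) / 9382.9 = -2.31%.
i = 2.10 + (-0.80) + 0.51 × (-0.80 − 1.70) + 0.7 × (-2.31)
   = 2.10 − 0.8 − 1.275 − 1.617 = -1.59

-1.59%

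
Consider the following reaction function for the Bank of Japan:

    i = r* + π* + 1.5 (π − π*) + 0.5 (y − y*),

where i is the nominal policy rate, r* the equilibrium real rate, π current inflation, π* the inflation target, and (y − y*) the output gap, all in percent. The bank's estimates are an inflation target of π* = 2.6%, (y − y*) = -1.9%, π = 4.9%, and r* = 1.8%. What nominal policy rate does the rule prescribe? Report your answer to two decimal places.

6.90%

i = 1.8 + 2.6 + 1.5 × (4.9 − 2.6) + 0.5 × (-1.9)
   = 1.8 + 2.6 + 3.45 − 0.95 = 6.90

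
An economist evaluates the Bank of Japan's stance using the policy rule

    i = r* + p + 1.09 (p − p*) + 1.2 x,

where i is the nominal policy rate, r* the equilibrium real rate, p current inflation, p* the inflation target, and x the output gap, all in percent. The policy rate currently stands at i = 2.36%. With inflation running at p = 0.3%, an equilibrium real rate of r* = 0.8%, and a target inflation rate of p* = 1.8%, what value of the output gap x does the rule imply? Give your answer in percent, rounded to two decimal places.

2.41%

1.2 x = 2.36 − 0.8 − 0.3 − 1.09 × (0.3 − 1.8) = 2.895
x = 2.895 / 1.2 = 2.41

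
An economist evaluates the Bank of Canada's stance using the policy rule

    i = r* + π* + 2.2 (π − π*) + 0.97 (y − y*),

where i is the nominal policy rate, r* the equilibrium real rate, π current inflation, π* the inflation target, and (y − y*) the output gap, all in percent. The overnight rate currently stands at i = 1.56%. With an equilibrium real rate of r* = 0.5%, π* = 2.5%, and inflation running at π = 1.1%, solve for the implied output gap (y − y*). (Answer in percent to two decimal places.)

0.97 (y − y*) = 1.56 − 0.5 − 2.5 − 2.2 × (1.1 − 2.5) = 1.64
(y − y*) = 1.64 / 0.97 = 1.69

1.69%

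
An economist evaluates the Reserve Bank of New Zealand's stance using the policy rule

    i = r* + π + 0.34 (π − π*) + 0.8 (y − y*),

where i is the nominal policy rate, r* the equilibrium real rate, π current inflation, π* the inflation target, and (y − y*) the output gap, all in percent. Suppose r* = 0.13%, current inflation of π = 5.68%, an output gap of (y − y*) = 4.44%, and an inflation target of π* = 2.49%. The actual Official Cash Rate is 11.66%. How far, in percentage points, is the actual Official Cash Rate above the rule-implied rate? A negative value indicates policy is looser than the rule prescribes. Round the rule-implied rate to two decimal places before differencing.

1.21 pp

i = 0.13 + 5.68 + 0.34 × (5.68 − 2.49) + 0.8 × 4.44
   = 0.13 + 5.68 + 1.0846 + 3.552 = 10.45
Deviation = 11.66 − 10.45 = 1.21 pp.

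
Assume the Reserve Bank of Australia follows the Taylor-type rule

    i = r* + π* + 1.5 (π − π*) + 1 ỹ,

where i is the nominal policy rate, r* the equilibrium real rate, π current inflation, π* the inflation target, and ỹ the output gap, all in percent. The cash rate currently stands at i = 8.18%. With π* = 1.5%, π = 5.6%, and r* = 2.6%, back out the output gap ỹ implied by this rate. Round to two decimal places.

1 ỹ = 8.18 − 2.6 − 1.5 − 1.5 × (5.6 − 1.5) = -2.07
ỹ = -2.07 / 1 = -2.07

-2.07%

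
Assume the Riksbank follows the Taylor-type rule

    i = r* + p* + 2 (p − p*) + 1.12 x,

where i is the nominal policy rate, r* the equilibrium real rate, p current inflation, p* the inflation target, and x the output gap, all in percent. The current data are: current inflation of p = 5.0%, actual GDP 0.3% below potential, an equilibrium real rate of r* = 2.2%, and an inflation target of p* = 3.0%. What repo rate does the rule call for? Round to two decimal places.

Output 0.3% below potential → x = -0.3.
i = 2.2 + 3.0 + 2 × (5.0 − 3.0) + 1.12 × (-0.3)
   = 2.2 + 3 + 4 − 0.336 = 8.86

8.86%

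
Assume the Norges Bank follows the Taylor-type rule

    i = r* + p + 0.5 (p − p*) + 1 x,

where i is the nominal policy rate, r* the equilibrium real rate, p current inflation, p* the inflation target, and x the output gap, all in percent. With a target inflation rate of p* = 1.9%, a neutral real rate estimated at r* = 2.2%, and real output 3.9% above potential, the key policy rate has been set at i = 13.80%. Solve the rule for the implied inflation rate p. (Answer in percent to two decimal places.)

Output 3.9% above potential → x = 3.9.
Collecting p: i = r* + (1 + 0.5) p − 0.5 p* + 1 x
1.5 p = 13.80 − 2.2 + 0.5 × 1.9 − 1 × 3.9 = 8.65
p = 8.65 / 1.5 = 5.77

5.77%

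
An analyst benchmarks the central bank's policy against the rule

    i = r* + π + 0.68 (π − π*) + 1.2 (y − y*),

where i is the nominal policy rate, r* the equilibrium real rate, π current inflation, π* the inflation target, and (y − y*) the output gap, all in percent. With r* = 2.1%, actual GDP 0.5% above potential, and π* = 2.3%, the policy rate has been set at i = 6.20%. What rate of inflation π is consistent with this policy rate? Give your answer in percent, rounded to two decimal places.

Output 0.5% above potential → (y − y*) = 0.5.
Collecting π: i = r* + (1 + 0.68) π − 0.68 π* + 1.2 (y − y*)
1.68 π = 6.20 − 2.1 + 0.68 × 2.3 − 1.2 × 0.5 = 5.064
π = 5.064 / 1.68 = 3.01

3.01%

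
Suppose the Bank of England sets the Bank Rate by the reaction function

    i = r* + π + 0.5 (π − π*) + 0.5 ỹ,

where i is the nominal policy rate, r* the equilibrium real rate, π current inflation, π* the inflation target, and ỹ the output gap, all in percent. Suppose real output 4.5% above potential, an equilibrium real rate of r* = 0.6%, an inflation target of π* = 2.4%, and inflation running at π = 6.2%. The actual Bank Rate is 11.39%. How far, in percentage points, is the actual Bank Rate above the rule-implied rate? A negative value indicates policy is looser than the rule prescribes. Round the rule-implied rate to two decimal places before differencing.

0.44 pp

Output 4.5% above potential → ỹ = 4.5.
i = 0.6 + 6.2 + 0.5 × (6.2 − 2.4) + 0.5 × 4.5
   = 0.6 + 6.2 + 1.9 + 2.25 = 10.95
Deviation = 11.39 − 10.95 = 0.44 pp.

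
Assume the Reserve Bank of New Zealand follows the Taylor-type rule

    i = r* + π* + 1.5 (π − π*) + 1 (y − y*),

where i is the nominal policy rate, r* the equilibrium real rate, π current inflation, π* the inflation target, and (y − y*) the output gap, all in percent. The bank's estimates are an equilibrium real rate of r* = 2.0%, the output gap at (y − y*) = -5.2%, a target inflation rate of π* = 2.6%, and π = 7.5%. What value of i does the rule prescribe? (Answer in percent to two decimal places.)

6.75%

i = 2.0 + 2.6 + 1.5 × (7.5 − 2.6) + 1 × (-5.2)
   = 2.0 + 2.6 + 7.35 − 5.2 = 6.75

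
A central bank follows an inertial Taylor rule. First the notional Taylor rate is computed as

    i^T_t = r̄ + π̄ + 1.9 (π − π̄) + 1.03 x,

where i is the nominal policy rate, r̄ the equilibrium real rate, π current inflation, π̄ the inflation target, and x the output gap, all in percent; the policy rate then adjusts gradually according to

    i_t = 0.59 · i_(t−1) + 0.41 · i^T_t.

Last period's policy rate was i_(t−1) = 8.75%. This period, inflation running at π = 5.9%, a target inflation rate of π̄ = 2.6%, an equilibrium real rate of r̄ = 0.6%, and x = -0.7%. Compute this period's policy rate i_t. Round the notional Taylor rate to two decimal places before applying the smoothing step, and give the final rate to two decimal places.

8.75%

i^T_t = 0.6 + 2.6 + 1.9 × (5.9 − 2.6) + 1.03 × (-0.7)
   = 0.6 + 2.6 + 6.27 − 0.721 = 8.75
i_t = 0.59 × 8.75 + 0.41 × 8.75 = 5.1625 + 3.5875 = 8.75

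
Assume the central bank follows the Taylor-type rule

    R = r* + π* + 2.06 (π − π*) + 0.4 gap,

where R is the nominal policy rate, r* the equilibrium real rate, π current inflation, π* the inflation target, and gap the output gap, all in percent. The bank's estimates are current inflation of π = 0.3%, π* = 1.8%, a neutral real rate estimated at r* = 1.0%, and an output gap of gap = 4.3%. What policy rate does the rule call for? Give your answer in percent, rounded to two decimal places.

1.43%

R = 1.0 + 1.8 + 2.06 × (0.3 − 1.8) + 0.4 × 4.3
   = 1.0 + 1.8 − 3.09 + 1.72 = 1.43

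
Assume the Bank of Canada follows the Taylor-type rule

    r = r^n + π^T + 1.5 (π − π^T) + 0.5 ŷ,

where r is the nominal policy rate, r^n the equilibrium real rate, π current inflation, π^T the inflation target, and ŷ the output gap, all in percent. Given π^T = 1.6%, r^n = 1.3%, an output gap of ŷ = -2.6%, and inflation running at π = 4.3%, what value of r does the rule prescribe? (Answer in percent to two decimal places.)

r = 1.3 + 1.6 + 1.5 × (4.3 − 1.6) + 0.5 × (-2.6)
   = 1.3 + 1.6 + 4.05 − 1.3 = 5.65

5.65%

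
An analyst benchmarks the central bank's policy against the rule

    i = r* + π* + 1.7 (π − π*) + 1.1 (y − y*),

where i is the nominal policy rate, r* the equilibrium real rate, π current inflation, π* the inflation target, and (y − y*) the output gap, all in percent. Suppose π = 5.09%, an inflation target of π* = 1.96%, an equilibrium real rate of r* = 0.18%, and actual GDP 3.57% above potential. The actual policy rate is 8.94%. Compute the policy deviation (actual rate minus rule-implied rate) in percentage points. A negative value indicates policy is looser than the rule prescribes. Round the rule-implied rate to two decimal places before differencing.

-2.45 pp

Output 3.57% above potential → (y − y*) = 3.57.
i = 0.18 + 1.96 + 1.7 × (5.09 − 1.96) + 1.1 × 3.57
   = 0.18 + 1.96 + 5.321 + 3.927 = 11.39
Deviation = 8.94 − 11.39 = -2.45 pp.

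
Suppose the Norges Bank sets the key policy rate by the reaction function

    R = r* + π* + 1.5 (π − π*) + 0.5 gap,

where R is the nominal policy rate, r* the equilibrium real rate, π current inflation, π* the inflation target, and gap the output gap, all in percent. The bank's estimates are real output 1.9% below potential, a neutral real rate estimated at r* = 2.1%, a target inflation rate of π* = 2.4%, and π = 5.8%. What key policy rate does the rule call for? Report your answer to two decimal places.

Output 1.9% below potential → gap = -1.9.
R = 2.1 + 2.4 + 1.5 × (5.8 − 2.4) + 0.5 × (-1.9)
   = 2.1 + 2.4 + 5.1 − 0.95 = 8.65

8.65%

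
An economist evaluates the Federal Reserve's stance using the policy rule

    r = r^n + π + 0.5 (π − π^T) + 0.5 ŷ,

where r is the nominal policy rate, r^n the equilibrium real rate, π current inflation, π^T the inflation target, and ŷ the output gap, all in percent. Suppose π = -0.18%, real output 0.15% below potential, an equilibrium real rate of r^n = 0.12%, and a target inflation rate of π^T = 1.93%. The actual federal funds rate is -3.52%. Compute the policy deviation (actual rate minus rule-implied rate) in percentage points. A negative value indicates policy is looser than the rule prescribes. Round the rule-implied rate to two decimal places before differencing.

-2.33 pp

Output 0.15% below potential → ŷ = -0.15.
r = 0.12 + (-0.18) + 0.5 × (-0.18 − 1.93) + 0.5 × (-0.15)
   = 0.12 − 0.18 − 1.055 − 0.075 = -1.19
Deviation = -3.52 − (-1.19) = -2.33 pp.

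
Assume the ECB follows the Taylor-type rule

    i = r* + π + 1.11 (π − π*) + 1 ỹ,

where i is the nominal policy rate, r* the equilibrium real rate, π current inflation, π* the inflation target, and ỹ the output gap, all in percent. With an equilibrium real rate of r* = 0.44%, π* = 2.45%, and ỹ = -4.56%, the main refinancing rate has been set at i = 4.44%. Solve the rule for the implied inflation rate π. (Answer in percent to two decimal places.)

Collecting π: i = r* + (1 + 1.11) π − 1.11 π* + 1 ỹ
2.11 π = 4.44 − 0.44 + 1.11 × 2.45 − 1 × (-4.56) = 11.2795
π = 11.2795 / 2.11 = 5.35

5.35%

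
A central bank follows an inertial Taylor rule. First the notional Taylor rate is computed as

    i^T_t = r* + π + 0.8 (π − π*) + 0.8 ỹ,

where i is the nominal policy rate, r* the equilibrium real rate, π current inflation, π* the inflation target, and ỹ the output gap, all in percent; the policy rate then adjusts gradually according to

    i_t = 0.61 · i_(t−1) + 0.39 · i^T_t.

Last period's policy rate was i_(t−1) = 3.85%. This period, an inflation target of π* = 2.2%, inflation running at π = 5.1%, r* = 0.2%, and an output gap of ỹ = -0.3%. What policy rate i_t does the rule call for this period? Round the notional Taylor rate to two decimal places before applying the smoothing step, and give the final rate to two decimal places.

5.23%

i^T_t = 0.2 + 5.1 + 0.8 × (5.1 − 2.2) + 0.8 × (-0.3)
   = 0.2 + 5.1 + 2.32 − 0.24 = 7.38
i_t = 0.61 × 3.85 + 0.39 × 7.38 = 2.3485 + 2.8782 = 5.23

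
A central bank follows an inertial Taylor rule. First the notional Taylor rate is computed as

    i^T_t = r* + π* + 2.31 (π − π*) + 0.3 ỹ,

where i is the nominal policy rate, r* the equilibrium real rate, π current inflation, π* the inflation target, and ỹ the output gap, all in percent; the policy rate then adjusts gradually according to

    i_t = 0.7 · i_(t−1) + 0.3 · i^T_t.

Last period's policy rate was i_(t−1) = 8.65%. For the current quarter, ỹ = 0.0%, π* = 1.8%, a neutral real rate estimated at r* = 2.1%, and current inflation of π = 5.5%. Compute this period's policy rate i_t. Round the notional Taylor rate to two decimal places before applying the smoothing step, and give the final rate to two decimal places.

9.79%

i^T_t = 2.1 + 1.8 + 2.31 × (5.5 − 1.8) + 0.3 × 0.0
   = 2.1 + 1.8 + 8.547 + 0 = 12.45
i_t = 0.7 × 8.65 + 0.3 × 12.45 = 6.055 + 3.735 = 9.79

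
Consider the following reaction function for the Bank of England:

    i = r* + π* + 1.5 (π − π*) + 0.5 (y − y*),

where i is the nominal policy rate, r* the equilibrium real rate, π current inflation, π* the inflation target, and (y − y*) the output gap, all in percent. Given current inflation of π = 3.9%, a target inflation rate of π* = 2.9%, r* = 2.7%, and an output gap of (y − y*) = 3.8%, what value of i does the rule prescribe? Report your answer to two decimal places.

i = 2.7 + 2.9 + 1.5 × (3.9 − 2.9) + 0.5 × 3.8
   = 2.7 + 2.9 + 1.5 + 1.9 = 9.00

9.00%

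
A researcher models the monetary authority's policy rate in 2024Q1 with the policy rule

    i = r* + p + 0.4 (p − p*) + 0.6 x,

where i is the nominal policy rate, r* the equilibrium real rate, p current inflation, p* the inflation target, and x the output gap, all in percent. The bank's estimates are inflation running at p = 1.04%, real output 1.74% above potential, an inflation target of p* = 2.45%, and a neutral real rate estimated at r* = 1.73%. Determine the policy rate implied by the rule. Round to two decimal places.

Output 1.74% above potential → x = 1.74.
i = 1.73 + 1.04 + 0.4 × (1.04 − 2.45) + 0.6 × 1.74
   = 1.73 + 1.04 − 0.564 + 1.044 = 3.25

3.25%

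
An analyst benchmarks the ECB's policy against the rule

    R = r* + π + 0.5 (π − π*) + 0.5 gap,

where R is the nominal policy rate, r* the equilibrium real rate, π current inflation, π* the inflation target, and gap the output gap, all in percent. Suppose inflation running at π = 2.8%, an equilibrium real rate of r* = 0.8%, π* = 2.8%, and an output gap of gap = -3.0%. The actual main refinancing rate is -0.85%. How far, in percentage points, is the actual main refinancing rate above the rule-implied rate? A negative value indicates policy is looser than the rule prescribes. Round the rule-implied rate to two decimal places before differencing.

R = 0.8 + 2.8 + 0.5 × (2.8 − 2.8) + 0.5 × (-3.0)
   = 0.8 + 2.8 + 0 − 1.5 = 2.10
Deviation = -0.85 − 2.10 = -2.95 pp.

-2.95 pp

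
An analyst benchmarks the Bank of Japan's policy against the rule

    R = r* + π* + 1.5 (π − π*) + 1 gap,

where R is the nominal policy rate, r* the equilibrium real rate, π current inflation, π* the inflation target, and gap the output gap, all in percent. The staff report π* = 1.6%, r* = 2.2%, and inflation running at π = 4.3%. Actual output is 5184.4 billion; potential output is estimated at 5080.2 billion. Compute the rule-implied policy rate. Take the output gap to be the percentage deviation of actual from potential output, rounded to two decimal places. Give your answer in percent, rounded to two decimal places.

Output gap = 100 × (5184.4 − 5080.2) / 5080.2 = 2.05%.
R = 2.20 + 1.60 + 1.5 × (4.30 − 1.60) + 1 × 2.05
   = 2.20 + 1.6 + 4.05 + 2.05 = 9.90

9.90%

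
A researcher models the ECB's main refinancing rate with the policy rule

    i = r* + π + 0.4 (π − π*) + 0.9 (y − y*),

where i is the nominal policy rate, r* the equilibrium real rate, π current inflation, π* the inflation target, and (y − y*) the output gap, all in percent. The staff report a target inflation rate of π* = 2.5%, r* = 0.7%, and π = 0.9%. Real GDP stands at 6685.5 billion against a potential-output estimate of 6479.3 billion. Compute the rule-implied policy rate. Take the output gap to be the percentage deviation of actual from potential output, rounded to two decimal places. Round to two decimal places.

3.82%

Output gap = 100 × (6685.5 − 6479.3) / 6479.3 = 3.18%.
i = 0.70 + 0.90 + 0.4 × (0.90 − 2.50) + 0.9 × 3.18
   = 0.70 + 0.9 − 0.64 + 2.862 = 3.82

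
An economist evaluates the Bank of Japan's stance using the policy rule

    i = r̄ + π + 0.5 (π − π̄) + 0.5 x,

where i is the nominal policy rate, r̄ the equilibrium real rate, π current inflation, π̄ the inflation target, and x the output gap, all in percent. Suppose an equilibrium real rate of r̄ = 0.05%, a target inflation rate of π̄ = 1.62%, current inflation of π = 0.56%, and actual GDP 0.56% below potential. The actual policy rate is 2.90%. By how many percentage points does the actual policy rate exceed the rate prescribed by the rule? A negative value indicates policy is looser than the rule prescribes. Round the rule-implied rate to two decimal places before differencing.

3.10 pp

Output 0.56% below potential → x = -0.56.
i = 0.05 + 0.56 + 0.5 × (0.56 − 1.62) + 0.5 × (-0.56)
   = 0.05 + 0.56 − 0.53 − 0.28 = -0.20
Deviation = 2.90 − (-0.20) = 3.10 pp.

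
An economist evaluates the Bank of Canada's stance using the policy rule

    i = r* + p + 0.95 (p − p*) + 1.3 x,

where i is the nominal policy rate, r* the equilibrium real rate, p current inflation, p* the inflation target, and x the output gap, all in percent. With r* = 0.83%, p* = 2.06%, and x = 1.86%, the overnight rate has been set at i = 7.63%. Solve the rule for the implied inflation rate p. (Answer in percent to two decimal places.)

Collecting p: i = r* + (1 + 0.95) p − 0.95 p* + 1.3 x
1.95 p = 7.63 − 0.83 + 0.95 × 2.06 − 1.3 × 1.86 = 6.339
p = 6.339 / 1.95 = 3.25

3.25%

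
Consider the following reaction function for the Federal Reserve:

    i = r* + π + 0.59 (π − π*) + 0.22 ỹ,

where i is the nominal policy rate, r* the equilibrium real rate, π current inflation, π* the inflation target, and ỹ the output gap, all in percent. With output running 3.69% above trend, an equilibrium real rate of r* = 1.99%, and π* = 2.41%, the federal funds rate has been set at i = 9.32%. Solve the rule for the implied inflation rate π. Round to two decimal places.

4.99%

Output 3.69% above potential → ỹ = 3.69.
Collecting π: i = r* + (1 + 0.59) π − 0.59 π* + 0.22 ỹ
1.59 π = 9.32 − 1.99 + 0.59 × 2.41 − 0.22 × 3.69 = 7.9401
π = 7.9401 / 1.59 = 4.99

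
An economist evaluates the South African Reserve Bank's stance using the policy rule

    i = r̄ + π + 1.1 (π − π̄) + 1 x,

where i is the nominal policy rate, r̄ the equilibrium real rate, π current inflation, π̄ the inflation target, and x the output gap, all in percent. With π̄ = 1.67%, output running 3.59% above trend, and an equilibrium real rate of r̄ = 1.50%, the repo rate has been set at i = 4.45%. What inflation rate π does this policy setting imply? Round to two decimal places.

Output 3.59% above potential → x = 3.59.
Collecting π: i = r̄ + (1 + 1.1) π − 1.1 π̄ + 1 x
2.1 π = 4.45 − 1.50 + 1.1 × 1.67 − 1 × 3.59 = 1.197
π = 1.197 / 2.1 = 0.57

0.57%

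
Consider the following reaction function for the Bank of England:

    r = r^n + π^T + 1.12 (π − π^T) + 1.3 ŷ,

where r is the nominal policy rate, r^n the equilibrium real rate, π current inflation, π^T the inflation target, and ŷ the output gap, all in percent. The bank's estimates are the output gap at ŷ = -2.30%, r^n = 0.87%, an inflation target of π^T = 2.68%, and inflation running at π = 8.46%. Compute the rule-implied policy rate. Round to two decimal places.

r = 0.87 + 2.68 + 1.12 × (8.46 − 2.68) + 1.3 × (-2.30)
   = 0.87 + 2.68 + 6.4736 − 2.99 = 7.03

7.03%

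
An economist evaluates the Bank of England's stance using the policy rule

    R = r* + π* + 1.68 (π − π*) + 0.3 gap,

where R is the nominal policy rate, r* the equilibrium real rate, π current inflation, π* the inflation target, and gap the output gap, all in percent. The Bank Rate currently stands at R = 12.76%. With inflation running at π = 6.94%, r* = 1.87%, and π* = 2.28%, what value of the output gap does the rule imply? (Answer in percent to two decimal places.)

2.60%

0.3 gap = 12.76 − 1.87 − 2.28 − 1.68 × (6.94 − 2.28) = 0.7812
gap = 0.7812 / 0.3 = 2.60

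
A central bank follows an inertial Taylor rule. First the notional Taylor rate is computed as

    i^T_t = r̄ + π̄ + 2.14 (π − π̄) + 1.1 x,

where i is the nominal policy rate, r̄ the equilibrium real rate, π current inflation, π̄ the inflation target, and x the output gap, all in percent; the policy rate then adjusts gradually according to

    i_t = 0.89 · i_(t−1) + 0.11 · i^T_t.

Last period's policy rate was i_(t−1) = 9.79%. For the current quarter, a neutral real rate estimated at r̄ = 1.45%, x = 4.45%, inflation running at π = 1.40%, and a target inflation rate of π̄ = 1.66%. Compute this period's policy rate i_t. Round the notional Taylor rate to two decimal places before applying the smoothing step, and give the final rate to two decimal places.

9.53%

i^T_t = 1.45 + 1.66 + 2.14 × (1.40 − 1.66) + 1.1 × 4.45
   = 1.45 + 1.66 − 0.5564 + 4.895 = 7.45
i_t = 0.89 × 9.79 + 0.11 × 7.45 = 8.7131 + 0.8195 = 9.53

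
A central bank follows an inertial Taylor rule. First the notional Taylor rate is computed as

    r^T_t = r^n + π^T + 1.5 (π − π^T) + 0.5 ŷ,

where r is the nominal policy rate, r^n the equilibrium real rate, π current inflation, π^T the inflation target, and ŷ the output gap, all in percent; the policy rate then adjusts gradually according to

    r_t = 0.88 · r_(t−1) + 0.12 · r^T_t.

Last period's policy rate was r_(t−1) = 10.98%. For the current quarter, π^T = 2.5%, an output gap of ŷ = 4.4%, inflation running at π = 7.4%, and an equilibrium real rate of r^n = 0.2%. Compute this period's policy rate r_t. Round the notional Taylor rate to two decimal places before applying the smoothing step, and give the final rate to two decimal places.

r^T_t = 0.2 + 2.5 + 1.5 × (7.4 − 2.5) + 0.5 × 4.4
   = 0.2 + 2.5 + 7.35 + 2.2 = 12.25
r_t = 0.88 × 10.98 + 0.12 × 12.25 = 9.6624 + 1.47 = 11.13

11.13%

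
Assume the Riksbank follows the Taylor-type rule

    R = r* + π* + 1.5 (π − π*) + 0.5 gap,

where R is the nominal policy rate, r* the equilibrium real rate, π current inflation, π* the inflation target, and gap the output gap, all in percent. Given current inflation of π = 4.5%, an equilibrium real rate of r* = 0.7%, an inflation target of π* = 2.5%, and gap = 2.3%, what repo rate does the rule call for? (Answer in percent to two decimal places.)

7.35%

R = 0.7 + 2.5 + 1.5 × (4.5 − 2.5) + 0.5 × 2.3
   = 0.7 + 2.5 + 3 + 1.15 = 7.35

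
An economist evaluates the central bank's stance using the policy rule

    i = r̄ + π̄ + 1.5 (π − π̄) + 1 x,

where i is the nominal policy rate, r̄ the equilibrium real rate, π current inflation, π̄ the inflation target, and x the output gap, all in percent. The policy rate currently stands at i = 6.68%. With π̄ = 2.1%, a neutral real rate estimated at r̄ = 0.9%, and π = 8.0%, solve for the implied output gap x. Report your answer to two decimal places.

-5.17%

1 x = 6.68 − 0.9 − 2.1 − 1.5 × (8.0 − 2.1) = -5.17
x = -5.17 / 1 = -5.17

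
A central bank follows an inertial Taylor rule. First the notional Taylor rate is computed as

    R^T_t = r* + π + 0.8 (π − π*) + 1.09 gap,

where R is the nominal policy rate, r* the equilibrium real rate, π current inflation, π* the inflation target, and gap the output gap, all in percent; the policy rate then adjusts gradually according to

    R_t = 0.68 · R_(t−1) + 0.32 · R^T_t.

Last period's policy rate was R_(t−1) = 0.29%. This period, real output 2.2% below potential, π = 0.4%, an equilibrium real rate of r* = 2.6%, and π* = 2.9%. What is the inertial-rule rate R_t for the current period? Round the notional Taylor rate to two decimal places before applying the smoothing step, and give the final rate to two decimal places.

-0.25%

Output 2.2% below potential → gap = -2.2.
R^T_t = 2.6 + 0.4 + 0.8 × (0.4 − 2.9) + 1.09 × (-2.2)
   = 2.6 + 0.4 − 2 − 2.398 = -1.40
R_t = 0.68 × 0.29 + 0.32 × (-1.40) = 0.1972 − 0.448 = -0.25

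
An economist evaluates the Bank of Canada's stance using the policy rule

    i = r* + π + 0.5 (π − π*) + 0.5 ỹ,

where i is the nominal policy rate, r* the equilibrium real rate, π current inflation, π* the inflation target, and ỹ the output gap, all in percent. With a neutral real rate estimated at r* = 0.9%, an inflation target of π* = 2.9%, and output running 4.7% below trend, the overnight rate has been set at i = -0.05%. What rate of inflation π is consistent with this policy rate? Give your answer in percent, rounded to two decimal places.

Output 4.7% below potential → ỹ = -4.7.
Collecting π: i = r* + (1 + 0.5) π − 0.5 π* + 0.5 ỹ
1.5 π = -0.05 − 0.9 + 0.5 × 2.9 − 0.5 × (-4.7) = 2.85
π = 2.85 / 1.5 = 1.90

1.90%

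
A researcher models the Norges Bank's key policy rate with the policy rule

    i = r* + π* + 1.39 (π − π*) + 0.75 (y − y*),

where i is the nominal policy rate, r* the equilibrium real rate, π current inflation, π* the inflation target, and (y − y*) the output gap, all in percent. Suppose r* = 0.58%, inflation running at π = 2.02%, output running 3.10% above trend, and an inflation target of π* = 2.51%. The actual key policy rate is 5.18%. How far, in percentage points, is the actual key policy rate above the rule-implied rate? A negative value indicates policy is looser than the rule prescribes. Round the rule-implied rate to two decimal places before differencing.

Output 3.10% above potential → (y − y*) = 3.10.
i = 0.58 + 2.51 + 1.39 × (2.02 − 2.51) + 0.75 × 3.10
   = 0.58 + 2.51 − 0.6811 + 2.325 = 4.73
Deviation = 5.18 − 4.73 = 0.45 pp.

0.45 pp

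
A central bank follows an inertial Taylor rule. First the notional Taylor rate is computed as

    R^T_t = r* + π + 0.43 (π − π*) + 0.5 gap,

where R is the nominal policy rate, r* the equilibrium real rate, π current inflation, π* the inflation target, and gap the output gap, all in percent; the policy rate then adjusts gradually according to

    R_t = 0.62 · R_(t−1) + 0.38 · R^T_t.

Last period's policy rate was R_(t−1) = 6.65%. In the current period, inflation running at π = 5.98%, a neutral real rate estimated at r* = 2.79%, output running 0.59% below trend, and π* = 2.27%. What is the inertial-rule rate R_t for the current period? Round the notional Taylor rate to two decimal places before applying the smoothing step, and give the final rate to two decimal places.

Output 0.59% below potential → gap = -0.59.
R^T_t = 2.79 + 5.98 + 0.43 × (5.98 − 2.27) + 0.5 × (-0.59)
   = 2.79 + 5.98 + 1.5953 − 0.295 = 10.07
R_t = 0.62 × 6.65 + 0.38 × 10.07 = 4.123 + 3.8266 = 7.95

7.95%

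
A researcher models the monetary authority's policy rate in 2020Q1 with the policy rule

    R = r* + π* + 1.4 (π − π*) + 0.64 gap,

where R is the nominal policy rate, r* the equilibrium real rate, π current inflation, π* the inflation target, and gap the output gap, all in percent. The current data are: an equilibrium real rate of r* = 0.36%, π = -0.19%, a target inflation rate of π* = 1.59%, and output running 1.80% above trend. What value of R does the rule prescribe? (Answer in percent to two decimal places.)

Output 1.80% above potential → gap = 1.80.
R = 0.36 + 1.59 + 1.4 × (-0.19 − 1.59) + 0.64 × 1.80
   = 0.36 + 1.59 − 2.492 + 1.152 = 0.61

0.61%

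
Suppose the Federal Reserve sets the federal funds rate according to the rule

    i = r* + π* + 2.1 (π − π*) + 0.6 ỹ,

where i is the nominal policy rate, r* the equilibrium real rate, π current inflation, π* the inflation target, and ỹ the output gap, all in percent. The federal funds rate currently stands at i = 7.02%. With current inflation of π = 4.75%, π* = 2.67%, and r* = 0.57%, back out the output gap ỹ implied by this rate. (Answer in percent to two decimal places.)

-0.98%

0.6 ỹ = 7.02 − 0.57 − 2.67 − 2.1 × (4.75 − 2.67) = -0.588
ỹ = -0.588 / 0.6 = -0.98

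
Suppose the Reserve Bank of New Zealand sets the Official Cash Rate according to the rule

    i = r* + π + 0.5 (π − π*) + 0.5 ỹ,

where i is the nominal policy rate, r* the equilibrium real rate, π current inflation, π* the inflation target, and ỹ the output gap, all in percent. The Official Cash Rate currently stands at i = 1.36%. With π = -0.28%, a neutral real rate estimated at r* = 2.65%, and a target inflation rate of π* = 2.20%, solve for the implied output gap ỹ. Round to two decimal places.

0.46%

0.5 ỹ = 1.36 − 2.65 − (-0.28) − 0.5 × ((-0.28) − 2.20) = 0.23
ỹ = 0.23 / 0.5 = 0.46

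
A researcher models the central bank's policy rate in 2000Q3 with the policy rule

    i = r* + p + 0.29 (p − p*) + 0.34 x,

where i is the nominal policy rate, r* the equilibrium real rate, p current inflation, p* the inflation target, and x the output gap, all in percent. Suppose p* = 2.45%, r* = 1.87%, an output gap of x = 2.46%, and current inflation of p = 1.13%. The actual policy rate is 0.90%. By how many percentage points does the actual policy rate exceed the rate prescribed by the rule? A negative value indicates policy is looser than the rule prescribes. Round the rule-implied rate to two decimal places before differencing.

i = 1.87 + 1.13 + 0.29 × (1.13 − 2.45) + 0.34 × 2.46
   = 1.87 + 1.13 − 0.3828 + 0.8364 = 3.45
Deviation = 0.90 − 3.45 = -2.55 pp.

-2.55 pp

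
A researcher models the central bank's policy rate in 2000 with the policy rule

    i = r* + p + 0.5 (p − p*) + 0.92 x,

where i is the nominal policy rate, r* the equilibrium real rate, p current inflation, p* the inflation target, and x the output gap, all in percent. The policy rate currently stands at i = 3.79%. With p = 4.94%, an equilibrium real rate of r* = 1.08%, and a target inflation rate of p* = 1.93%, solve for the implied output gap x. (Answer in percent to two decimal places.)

0.92 x = 3.79 − 1.08 − 4.94 − 0.5 × (4.94 − 1.93) = -3.735
x = -3.735 / 0.92 = -4.06

-4.06%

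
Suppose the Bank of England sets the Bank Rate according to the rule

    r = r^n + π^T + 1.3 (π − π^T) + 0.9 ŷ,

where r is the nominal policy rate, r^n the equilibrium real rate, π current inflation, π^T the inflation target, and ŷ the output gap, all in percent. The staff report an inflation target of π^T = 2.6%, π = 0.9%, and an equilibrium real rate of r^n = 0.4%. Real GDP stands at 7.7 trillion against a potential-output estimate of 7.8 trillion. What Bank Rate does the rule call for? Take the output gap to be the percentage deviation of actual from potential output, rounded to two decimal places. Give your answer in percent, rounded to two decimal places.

Output gap = 100 × (7.7 − 7.8) / 7.8 = -1.28%.
r = 0.40 + 2.60 + 1.3 × (0.90 − 2.60) + 0.9 × (-1.28)
   = 0.40 + 2.6 − 2.21 − 1.152 = -0.36

-0.36%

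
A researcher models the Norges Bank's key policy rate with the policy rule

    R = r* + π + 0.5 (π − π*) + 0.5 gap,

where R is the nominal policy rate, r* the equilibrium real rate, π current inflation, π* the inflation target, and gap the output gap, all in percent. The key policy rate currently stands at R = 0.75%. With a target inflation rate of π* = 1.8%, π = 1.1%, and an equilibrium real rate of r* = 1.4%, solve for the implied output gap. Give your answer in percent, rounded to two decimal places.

-2.80%

0.5 gap = 0.75 − 1.4 − 1.1 − 0.5 × (1.1 − 1.8) = -1.4
gap = -1.4 / 0.5 = -2.80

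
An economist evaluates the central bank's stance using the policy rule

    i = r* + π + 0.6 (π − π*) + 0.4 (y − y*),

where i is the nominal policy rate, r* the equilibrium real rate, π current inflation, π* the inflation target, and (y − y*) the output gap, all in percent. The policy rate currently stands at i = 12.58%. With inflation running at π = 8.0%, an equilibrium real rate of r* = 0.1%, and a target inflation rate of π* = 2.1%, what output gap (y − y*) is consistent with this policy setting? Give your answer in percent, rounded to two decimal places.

0.4 (y − y*) = 12.58 − 0.1 − 8.0 − 0.6 × (8.0 − 2.1) = 0.94
(y − y*) = 0.94 / 0.4 = 2.35

2.35%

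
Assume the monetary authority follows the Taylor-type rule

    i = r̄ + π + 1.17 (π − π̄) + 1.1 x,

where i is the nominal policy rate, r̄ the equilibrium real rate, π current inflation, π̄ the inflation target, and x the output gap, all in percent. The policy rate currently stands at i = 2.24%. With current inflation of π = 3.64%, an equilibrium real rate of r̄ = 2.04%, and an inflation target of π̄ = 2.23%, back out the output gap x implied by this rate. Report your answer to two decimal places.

-4.63%

1.1 x = 2.24 − 2.04 − 3.64 − 1.17 × (3.64 − 2.23) = -5.0897
x = -5.0897 / 1.1 = -4.63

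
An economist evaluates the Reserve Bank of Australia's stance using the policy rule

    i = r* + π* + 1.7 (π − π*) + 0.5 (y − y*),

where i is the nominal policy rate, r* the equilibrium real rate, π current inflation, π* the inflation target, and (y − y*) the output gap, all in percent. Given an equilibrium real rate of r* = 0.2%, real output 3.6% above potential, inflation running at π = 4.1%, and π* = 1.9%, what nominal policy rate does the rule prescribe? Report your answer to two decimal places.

Output 3.6% above potential → (y − y*) = 3.6.
i = 0.2 + 1.9 + 1.7 × (4.1 − 1.9) + 0.5 × 3.6
   = 0.2 + 1.9 + 3.74 + 1.8 = 7.64

7.64%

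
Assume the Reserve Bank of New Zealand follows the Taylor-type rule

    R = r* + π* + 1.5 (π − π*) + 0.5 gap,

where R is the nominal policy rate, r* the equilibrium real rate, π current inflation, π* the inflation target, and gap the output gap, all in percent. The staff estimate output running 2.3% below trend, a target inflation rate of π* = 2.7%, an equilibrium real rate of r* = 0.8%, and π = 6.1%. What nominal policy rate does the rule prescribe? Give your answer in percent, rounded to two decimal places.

Output 2.3% below potential → gap = -2.3.
R = 0.8 + 2.7 + 1.5 × (6.1 − 2.7) + 0.5 × (-2.3)
   = 0.8 + 2.7 + 5.1 − 1.15 = 7.45

7.45%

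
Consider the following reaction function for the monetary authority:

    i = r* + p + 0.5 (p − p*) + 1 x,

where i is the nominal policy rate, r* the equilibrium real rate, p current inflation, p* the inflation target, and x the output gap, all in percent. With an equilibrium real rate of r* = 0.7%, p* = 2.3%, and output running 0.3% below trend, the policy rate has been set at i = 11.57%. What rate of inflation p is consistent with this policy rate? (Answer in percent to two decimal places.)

8.21%

Output 0.3% below potential → x = -0.3.
Collecting p: i = r* + (1 + 0.5) p − 0.5 p* + 1 x
1.5 p = 11.57 − 0.7 + 0.5 × 2.3 − 1 × (-0.3) = 12.32
p = 12.32 / 1.5 = 8.21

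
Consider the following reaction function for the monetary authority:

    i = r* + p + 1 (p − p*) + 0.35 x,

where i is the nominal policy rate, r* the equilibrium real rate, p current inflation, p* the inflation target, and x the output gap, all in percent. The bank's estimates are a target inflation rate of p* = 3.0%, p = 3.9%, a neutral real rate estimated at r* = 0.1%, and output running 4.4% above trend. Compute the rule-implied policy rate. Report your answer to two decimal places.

Output 4.4% above potential → x = 4.4.
i = 0.1 + 3.9 + 1 × (3.9 − 3.0) + 0.35 × 4.4
   = 0.1 + 3.9 + 0.9 + 1.54 = 6.44

6.44%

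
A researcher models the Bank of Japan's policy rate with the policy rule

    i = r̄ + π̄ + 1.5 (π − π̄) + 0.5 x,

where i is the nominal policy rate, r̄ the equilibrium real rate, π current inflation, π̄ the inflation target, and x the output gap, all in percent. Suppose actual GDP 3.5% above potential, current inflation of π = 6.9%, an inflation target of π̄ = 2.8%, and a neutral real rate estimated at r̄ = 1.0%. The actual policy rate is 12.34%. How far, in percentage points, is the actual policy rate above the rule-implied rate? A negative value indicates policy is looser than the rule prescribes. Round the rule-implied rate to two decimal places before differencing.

0.64 pp

Output 3.5% above potential → x = 3.5.
i = 1.0 + 2.8 + 1.5 × (6.9 − 2.8) + 0.5 × 3.5
   = 1.0 + 2.8 + 6.15 + 1.75 = 11.70
Deviation = 12.34 − 11.70 = 0.64 pp.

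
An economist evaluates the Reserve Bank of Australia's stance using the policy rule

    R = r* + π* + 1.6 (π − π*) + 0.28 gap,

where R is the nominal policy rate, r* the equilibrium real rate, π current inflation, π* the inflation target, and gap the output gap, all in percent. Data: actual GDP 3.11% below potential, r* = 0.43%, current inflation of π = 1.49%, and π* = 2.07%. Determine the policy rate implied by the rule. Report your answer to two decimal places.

0.70%

Output 3.11% below potential → gap = -3.11.
R = 0.43 + 2.07 + 1.6 × (1.49 − 2.07) + 0.28 × (-3.11)
   = 0.43 + 2.07 − 0.928 − 0.8708 = 0.70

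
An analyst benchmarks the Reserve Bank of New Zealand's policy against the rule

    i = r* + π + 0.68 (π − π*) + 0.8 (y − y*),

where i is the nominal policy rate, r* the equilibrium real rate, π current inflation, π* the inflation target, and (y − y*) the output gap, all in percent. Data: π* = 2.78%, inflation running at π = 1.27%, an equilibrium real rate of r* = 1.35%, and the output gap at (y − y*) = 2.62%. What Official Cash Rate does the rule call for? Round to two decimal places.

3.69%

i = 1.35 + 1.27 + 0.68 × (1.27 − 2.78) + 0.8 × 2.62
   = 1.35 + 1.27 − 1.0268 + 2.096 = 3.69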